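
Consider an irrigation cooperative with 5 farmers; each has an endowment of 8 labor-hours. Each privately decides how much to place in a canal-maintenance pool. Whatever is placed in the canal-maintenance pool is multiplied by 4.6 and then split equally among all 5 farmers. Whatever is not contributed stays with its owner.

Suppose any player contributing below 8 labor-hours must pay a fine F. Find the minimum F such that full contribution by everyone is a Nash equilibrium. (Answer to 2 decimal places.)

0.64 labor-hours

Given the others contribute fully, the best deviation is to contribute 0 (any partial contribution still incurs the fine and gives up units whose private return 0.9200 is below 1).
Deviating from 8 to 0 saves 8 labor-hours but forfeits the deviator's share of the drop in the canal-maintenance pool: 4.6/5 × 8 = 7.36.
So the deviation gain is 8 − 7.36 = 0.64, and the fine must be at least 0.64 labor-hours to wipe it out.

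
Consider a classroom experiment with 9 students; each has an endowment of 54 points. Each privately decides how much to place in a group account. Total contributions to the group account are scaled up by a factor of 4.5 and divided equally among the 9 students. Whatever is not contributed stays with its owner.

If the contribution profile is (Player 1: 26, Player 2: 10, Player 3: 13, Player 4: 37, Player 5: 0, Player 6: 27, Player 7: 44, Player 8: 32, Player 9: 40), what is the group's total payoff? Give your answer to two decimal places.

Total contributed: 26 + 10 + 13 + 37 + 0 + 27 + 44 + 32 + 40 = 229; total kept: 9 × 54 − 229 = 257.
The group account pays out 4.5 × 229 = 1030.50 in aggregate.
Group total = 257 + 1030.50 = 1287.50.

1287.50 points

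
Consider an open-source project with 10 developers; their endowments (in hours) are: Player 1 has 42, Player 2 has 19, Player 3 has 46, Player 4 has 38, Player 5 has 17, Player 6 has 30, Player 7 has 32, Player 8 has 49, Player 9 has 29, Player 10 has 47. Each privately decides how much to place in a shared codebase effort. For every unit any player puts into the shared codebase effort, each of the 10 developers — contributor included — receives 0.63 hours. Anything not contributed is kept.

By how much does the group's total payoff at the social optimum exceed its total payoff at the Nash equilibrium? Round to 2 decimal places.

1849.70 hours

The private return per contributed unit is 0.63 < 1 for everyone, so the Nash equilibrium is zero contribution and the group total is Σ E_j = 42 + 19 + 46 + 38 + 17 + 30 + 32 + 49 + 29 + 47 = 349.
Each contributed unit returns 6.300 to the group, so the social optimum is full contribution by everyone: group total = 6.300 × 349 = 2198.70.
Efficiency loss = (6.300 − 1) × 349 = 1849.70.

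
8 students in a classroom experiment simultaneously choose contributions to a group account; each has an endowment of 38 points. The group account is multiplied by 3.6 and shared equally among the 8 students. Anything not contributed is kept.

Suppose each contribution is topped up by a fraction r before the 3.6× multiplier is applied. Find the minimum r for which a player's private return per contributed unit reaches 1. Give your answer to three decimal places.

1.222

With matching at rate r, one contributed unit becomes (1 + r) in the group account and returns 3.6 × (1 + r) / 8 to the contributor.
Setting this equal to 1: 1 + r = 8/3.6 = 2.2222.
So the minimum matching rate is r = 2.2222 − 1 = 1.222.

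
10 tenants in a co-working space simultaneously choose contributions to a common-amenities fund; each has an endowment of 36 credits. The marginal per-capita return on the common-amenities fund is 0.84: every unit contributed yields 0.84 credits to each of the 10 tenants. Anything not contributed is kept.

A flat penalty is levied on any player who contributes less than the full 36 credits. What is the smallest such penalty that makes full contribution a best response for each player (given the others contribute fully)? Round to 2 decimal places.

5.76 credits

Given the others contribute fully, the best deviation is to contribute 0 (any partial contribution still incurs the fine and gives up units whose private return 0.84 is below 1).
Deviating from 36 to 0 saves 36 credits but forfeits the deviator's share of the drop in the common-amenities fund: 0.84 × 36 = 30.24.
So the deviation gain is 36 − 30.24 = 5.76, and the fine must be at least 5.76 credits to wipe it out.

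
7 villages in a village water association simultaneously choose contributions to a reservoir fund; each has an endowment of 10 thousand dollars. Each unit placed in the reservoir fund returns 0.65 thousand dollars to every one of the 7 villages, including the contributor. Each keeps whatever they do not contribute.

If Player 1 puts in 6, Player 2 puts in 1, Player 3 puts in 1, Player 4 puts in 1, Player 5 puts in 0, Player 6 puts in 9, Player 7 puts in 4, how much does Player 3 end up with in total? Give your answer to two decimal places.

Total contributed: 6 + 1 + 1 + 1 + 0 + 9 + 4 = 22.
Each receives 0.65 × 22 = 14.30 from the reservoir fund.
Player 3 keeps 10 − 1 = 9, so Player 3's payoff is 9 + 14.30 = 23.30.

23.30 thousand dollars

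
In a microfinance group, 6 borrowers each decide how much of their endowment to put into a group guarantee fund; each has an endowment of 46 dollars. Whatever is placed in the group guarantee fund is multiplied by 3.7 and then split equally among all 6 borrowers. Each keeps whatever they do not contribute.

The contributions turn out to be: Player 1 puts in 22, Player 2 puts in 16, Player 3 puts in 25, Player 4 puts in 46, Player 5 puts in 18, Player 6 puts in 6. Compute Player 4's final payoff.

Total contributed: 22 + 16 + 25 + 46 + 18 + 6 = 133.
Each receives 3.7 × 133 / 6 = 82.02 from the group guarantee fund.
Player 4 keeps 46 − 46 = 0, so Player 4's payoff is 0 + 82.02 = 82.02.

82.02 dollars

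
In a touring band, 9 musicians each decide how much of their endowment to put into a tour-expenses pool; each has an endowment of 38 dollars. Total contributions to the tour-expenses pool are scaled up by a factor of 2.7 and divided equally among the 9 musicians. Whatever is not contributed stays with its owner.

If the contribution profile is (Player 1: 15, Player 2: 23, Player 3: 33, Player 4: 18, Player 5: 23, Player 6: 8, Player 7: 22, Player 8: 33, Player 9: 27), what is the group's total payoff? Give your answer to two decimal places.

685.40 dollars

Total contributed: 15 + 23 + 33 + 18 + 23 + 8 + 22 + 33 + 27 = 202; total kept: 9 × 38 − 202 = 140.
The tour-expenses pool pays out 2.7 × 202 = 545.40 in aggregate.
Group total = 140 + 545.40 = 685.40.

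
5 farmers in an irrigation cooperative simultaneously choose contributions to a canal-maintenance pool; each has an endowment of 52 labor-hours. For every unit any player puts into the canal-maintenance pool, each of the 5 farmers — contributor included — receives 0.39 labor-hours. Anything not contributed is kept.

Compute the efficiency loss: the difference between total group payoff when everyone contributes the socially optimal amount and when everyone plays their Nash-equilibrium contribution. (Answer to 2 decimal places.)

247.00 labor-hours

The private return per contributed unit is 0.39 < 1, so contributing 0 is dominant for every player. At the Nash equilibrium everyone keeps their 52, and the group total is 5 × 52 = 260.
Each contributed unit returns 1.950 to the group as a whole (0.39 to each of 5 players), which exceeds 1, so the social optimum is full contribution: group total = 1.950 × 260 = 507.00.
Efficiency loss = 507.00 − 260 = 247.00.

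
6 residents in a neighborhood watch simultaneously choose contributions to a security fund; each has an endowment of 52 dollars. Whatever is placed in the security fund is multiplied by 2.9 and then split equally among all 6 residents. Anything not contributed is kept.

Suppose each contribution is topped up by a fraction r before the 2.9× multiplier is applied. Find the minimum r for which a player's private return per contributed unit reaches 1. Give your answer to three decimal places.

1.069

With matching at rate r, one contributed unit becomes (1 + r) in the security fund and returns 2.9 × (1 + r) / 6 to the contributor.
Setting this equal to 1: 1 + r = 6/2.9 = 2.0690.
So the minimum matching rate is r = 2.0690 − 1 = 1.069.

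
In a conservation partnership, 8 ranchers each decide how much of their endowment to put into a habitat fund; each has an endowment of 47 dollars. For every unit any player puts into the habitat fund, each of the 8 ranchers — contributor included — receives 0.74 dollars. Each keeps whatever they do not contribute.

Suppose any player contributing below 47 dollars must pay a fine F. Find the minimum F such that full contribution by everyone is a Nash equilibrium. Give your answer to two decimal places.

12.22 dollars

Given the others contribute fully, the best deviation is to contribute 0 (any partial contribution still incurs the fine and gives up units whose private return 0.74 is below 1).
Deviating from 47 to 0 saves 47 dollars but forfeits the deviator's share of the drop in the habitat fund: 0.74 × 47 = 34.78.
So the deviation gain is 47 − 34.78 = 12.22, and the fine must be at least 12.22 dollars to wipe it out.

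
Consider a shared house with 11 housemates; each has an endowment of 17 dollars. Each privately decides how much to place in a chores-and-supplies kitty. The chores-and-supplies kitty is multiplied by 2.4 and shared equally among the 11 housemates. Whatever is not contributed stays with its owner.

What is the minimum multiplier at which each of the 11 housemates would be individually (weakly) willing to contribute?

11

A contributed unit returns (multiplier)/11 to its contributor.
This reaches 1 exactly when the multiplier is 11.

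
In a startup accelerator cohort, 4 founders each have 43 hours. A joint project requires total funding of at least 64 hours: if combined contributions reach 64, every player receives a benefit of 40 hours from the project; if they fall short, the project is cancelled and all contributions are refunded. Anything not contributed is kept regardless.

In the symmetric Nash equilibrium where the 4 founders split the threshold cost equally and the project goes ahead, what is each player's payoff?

67 hours

Equal share of the threshold: 64/4 = 16.
At this profile no one gains by cutting their contribution: any cut drops the total below 64, the project is cancelled, contributions are refunded, and the deviator ends with 43, which is less than 43 − 16 + 40 = 67. Contributing more than 16 just wastes the excess. So contributing exactly 16 is a best response.
Each player's payoff: 43 − 16 + 40 = 67.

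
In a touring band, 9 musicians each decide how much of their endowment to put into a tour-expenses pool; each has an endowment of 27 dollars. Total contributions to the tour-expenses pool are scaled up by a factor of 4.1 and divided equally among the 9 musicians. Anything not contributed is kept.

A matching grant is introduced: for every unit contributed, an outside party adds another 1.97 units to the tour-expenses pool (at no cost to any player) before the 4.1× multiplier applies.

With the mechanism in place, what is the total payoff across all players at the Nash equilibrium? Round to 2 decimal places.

2959.01 dollars

Under the mechanism each unit contributed yields 4.1 × 2.97 / 9 = 1.3530 back to its contributor per unit of net cost, which exceeds 1, making full contribution the dominant choice for everyone.
So the Nash equilibrium is full contribution by all 9; the group earns 4.1 × 2.97 × 243 = 2959.01.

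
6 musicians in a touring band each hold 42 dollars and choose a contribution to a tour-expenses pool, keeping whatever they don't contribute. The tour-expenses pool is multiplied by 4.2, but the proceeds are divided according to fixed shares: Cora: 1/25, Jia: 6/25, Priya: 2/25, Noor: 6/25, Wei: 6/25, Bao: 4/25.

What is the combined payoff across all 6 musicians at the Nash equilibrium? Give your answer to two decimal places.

Player j's private return per contributed unit is 4.2 × (j's share). Contributing is weakly dominant for j when that share is at least 1/4.2 = 0.2381, and contributing 0 is dominant otherwise.
Jia, Noor and Wei are above the threshold, contributing 42 each; the remaining 3 contribute 0. Total contributed: 126.
The tour-expenses pool pays out 4.2 × 126 = 529.20 in total (split across the unequal shares, but the aggregate is all that matters for the group sum).
The 3 free-riders keep 42 each, adding 126. Group total = 126 + 529.20 = 655.20.

655.20 dollars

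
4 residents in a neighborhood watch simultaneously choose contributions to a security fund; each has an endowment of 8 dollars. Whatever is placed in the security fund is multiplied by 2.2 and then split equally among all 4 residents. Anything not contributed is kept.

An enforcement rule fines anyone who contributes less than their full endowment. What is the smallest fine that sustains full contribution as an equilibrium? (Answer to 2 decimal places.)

Given the others contribute fully, the best deviation is to contribute 0 (any partial contribution still incurs the fine and gives up units whose private return 0.5500 is below 1).
Deviating from 8 to 0 saves 8 dollars but forfeits the deviator's share of the drop in the security fund: 2.2/4 × 8 = 4.40.
So the deviation gain is 8 − 4.40 = 3.60, and the fine must be at least 3.60 dollars to wipe it out.

3.60 dollars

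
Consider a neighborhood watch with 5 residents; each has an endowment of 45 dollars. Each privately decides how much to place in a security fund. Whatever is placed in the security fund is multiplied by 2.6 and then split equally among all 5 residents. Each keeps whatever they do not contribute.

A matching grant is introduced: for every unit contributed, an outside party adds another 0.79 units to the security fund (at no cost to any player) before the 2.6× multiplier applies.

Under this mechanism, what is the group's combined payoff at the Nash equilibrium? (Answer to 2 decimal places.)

225.00 dollars

The effective private return is 2.6 × 1.79 / 5 = 0.9308, which is still under 1, so the mechanism doesn't change anyone's dominant strategy: zero contribution.
Everyone keeps their endowment and the group total is 5 × 45 = 225.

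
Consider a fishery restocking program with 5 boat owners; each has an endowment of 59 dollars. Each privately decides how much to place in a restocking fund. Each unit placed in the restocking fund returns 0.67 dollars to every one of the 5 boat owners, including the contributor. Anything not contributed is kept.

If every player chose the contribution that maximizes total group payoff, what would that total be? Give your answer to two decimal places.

Each contributed unit returns 3.350 to the group as a whole (0.67 to each of 5 players), which exceeds 1, so the social optimum is full contribution: group total = 3.350 × 295 = 988.25.

988.25 dollars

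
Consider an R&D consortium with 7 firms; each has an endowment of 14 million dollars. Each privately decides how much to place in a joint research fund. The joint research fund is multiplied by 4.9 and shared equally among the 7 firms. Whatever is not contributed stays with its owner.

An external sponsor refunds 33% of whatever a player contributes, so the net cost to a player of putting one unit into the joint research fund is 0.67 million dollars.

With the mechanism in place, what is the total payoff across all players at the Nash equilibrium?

The effective private return per unit is now (4.9/7) / 0.67 = 1.0448 > 1, so every player's dominant strategy flips to full contribution.
At the Nash equilibrium everyone contributes 14. Group total payoff = 7 × (14 × 0.33 + 4.9 × 14) = 512.54.

512.54 million dollars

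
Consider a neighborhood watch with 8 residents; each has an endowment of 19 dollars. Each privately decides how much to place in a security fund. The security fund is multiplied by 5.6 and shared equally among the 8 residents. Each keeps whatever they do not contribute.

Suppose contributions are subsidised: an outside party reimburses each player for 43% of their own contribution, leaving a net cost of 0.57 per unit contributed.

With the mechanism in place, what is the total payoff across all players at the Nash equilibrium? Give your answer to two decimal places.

Under the mechanism each unit contributed yields (5.6/8) / 0.57 = 1.2281 back to its contributor per unit of net cost, which exceeds 1, making full contribution the dominant choice for everyone.
So the Nash equilibrium is full contribution by all 8; the group earns 8 × (19 × 0.43 + 5.6 × 19) = 916.56.

916.56 dollars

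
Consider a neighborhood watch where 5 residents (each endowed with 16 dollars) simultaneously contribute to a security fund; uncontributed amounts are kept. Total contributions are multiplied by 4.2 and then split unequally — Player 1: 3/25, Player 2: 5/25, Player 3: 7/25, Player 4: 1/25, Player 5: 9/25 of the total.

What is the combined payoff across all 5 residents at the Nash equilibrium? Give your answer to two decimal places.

182.40 dollars

Player j's private return per contributed unit is 4.2 × (j's share). Contributing is weakly dominant for j when that share is at least 1/4.2 = 0.2381, and contributing 0 is dominant otherwise.
Player 3 and Player 5 clear that bar, contributing 16 each; the remaining 3 contribute 0. Total contributed: 32.
The security fund pays out 4.2 × 32 = 134.40 in total (split across the unequal shares, but the aggregate is all that matters for the group sum).
The 3 free-riders keep 16 each, adding 48. Group total = 48 + 134.40 = 182.40.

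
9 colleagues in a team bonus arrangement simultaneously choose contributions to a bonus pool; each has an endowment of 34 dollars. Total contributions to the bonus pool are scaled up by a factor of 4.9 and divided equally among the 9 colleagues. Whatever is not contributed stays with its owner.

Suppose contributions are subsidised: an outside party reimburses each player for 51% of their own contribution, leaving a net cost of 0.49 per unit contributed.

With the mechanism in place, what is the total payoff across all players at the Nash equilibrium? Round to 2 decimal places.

1655.46 dollars

With the mechanism, a contributed unit returns (4.9/9) / 0.49 = 1.1111 per unit of net cost to the contributor — now above 1 — so contributing fully is weakly dominant for every player.
At the Nash equilibrium everyone contributes 34. Group total payoff = 9 × (34 × 0.51 + 4.9 × 34) = 1655.46.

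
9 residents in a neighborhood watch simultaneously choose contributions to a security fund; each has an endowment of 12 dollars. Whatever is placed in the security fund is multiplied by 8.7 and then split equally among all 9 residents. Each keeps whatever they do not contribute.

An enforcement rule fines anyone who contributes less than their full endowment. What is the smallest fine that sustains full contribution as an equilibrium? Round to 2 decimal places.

Given the others contribute fully, the best deviation is to contribute 0 (any partial contribution still incurs the fine and gives up units whose private return 0.9667 is below 1).
Deviating from 12 to 0 saves 12 dollars but forfeits the deviator's share of the drop in the security fund: 8.7/9 × 12 = 11.60.
So the deviation gain is 12 − 11.60 = 0.40, and the fine must be at least 0.40 dollars to wipe it out.

0.40 dollars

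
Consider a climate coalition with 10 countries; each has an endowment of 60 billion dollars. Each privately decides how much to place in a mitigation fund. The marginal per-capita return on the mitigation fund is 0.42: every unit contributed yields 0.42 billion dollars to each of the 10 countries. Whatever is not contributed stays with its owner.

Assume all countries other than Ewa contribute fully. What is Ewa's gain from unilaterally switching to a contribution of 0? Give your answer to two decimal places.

34.80 billion dollars

Switching from a contribution of 60 to 0 lets Ewa keep an extra 60 billion dollars, but lowers the mitigation fund by 60, which costs Ewa their own share of that drop: 0.42 × 60 = 25.20.
Net gain = 60 − 25.20 = 34.80. The private return per contributed unit (0.42) is below 1, so free-riding is indeed the best response regardless of what the others do.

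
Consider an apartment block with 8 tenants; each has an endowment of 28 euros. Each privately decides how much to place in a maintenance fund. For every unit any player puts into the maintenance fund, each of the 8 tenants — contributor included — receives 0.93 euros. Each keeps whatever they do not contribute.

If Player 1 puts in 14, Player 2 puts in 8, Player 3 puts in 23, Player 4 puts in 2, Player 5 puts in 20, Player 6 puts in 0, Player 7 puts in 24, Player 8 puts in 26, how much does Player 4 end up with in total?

Total contributed: 14 + 8 + 23 + 2 + 20 + 0 + 24 + 26 = 117.
Each receives 0.93 × 117 = 108.81 from the maintenance fund.
Player 4 keeps 28 − 2 = 26, so Player 4's payoff is 26 + 108.81 = 134.81.

134.81 euros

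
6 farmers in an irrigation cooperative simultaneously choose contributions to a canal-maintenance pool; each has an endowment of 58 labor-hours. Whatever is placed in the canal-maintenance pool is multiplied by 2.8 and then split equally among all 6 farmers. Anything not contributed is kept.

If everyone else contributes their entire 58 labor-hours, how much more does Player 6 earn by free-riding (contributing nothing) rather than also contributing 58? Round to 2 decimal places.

Switching from a contribution of 58 to 0 lets Player 6 keep an extra 58 labor-hours, but lowers the canal-maintenance pool by 58, which costs Player 6 their own share of that drop: 2.8/6 × 58 = 27.07.
Net gain = 58 − 27.07 = 30.93. The private return per contributed unit (0.4667) is below 1, so free-riding is indeed the best response regardless of what the others do.

30.93 labor-hours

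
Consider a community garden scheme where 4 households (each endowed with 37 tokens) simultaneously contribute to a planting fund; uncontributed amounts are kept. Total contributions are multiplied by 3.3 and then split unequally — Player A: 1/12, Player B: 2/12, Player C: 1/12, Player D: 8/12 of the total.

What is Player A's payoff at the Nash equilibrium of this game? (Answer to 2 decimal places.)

47.18 tokens

Player j's private return per contributed unit is 3.3 × (j's share). Contributing is weakly dominant for j when that share is at least 1/3.3 = 0.3030, and contributing 0 is dominant otherwise.
Player D alone (share 8/12) is above the threshold, contributing 37; the remaining 3 contribute 0. Total contributed: 37.
Player A keeps 37 and receives 3.3 × 37 × 1/12 = 10.18 from the planting fund, for a payoff of 47.18.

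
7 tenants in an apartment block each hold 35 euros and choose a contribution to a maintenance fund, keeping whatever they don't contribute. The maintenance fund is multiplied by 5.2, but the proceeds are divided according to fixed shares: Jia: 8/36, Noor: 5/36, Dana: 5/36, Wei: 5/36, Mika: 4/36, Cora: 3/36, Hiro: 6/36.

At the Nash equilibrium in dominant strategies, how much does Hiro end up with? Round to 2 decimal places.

65.33 euros

A player with share s gets back 5.2·s per unit contributed, so full contribution is dominant for anyone with s > 1/5.2 = 0.1923 and zero contribution is dominant for anyone below.
Jia alone (share 8/36) is above the threshold, contributing 35; the remaining 6 contribute 0. Total contributed: 35.
Hiro keeps 35 and receives 5.2 × 35 × 6/36 = 30.33 from the maintenance fund, for a payoff of 65.33.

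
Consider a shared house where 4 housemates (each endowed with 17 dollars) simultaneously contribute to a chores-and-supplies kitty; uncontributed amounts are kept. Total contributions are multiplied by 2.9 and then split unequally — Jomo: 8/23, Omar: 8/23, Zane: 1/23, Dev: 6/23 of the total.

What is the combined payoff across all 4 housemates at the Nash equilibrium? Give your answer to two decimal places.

132.60 dollars

A player with share s gets back 2.9·s per unit contributed, so full contribution is dominant for anyone with s > 1/2.9 = 0.3448 and zero contribution is dominant for anyone below.
The shares above 0.3448 belong to Jomo and Omar, contributing 17 each; the remaining 2 contribute 0. Total contributed: 34.
The chores-and-supplies kitty pays out 2.9 × 34 = 98.60 in total (split across the unequal shares, but the aggregate is all that matters for the group sum).
The 2 free-riders keep 17 each, adding 34. Group total = 34 + 98.60 = 132.60.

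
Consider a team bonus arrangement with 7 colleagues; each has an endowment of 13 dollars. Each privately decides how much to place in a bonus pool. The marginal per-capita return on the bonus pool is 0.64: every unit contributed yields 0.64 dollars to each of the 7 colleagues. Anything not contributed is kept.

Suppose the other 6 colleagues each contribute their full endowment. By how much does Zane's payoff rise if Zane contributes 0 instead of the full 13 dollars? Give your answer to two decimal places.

4.68 dollars

Switching from a contribution of 13 to 0 lets Zane keep an extra 13 dollars, but lowers the bonus pool by 13, which costs Zane their own share of that drop: 0.64 × 13 = 8.32.
Net gain = 13 − 8.32 = 4.68. The private return per contributed unit (0.64) is below 1, so free-riding is indeed the best response regardless of what the others do.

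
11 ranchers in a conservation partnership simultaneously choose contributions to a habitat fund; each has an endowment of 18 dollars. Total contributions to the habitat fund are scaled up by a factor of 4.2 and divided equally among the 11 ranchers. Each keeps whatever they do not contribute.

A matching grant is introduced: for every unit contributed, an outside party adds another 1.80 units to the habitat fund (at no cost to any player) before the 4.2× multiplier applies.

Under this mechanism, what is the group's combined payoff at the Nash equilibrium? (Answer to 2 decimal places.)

With the mechanism, a contributed unit returns 4.2 × 2.80 / 11 = 1.0691 per unit of net cost to the contributor — now above 1 — so contributing fully is weakly dominant for every player.
At the Nash equilibrium everyone contributes 18. Group total payoff = 4.2 × 2.80 × 198 = 2328.48.

2328.48 dollars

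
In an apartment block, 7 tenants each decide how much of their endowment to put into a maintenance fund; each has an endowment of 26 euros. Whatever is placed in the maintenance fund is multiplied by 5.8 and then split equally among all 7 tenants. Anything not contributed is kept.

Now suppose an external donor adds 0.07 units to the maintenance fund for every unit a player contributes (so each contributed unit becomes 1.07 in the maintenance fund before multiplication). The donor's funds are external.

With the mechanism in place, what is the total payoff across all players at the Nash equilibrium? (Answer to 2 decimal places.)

The effective private return is 5.8 × 1.07 / 7 = 0.8866, which is still under 1, so the mechanism doesn't change anyone's dominant strategy: zero contribution.
At the Nash equilibrium no one contributes; group total payoff = 7 × 26 = 182.

182.00 euros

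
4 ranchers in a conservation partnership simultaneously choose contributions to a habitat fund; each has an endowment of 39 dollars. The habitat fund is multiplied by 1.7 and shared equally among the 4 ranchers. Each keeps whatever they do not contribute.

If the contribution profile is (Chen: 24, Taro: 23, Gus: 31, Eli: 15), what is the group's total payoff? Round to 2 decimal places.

221.10 dollars

Total contributed: 24 + 23 + 31 + 15 = 93; total kept: 4 × 39 − 93 = 63.
The habitat fund pays out 1.7 × 93 = 158.10 in aggregate.
Group total = 63 + 158.10 = 221.10.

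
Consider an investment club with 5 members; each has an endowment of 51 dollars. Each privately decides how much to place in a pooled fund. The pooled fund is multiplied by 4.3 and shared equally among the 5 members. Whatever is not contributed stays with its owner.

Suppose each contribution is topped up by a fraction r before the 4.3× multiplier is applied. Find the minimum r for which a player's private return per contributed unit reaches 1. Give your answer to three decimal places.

With matching at rate r, one contributed unit becomes (1 + r) in the pooled fund and returns 4.3 × (1 + r) / 5 to the contributor.
Setting this equal to 1: 1 + r = 5/4.3 = 1.1628.
So the minimum matching rate is r = 1.1628 − 1 = 0.163.

0.163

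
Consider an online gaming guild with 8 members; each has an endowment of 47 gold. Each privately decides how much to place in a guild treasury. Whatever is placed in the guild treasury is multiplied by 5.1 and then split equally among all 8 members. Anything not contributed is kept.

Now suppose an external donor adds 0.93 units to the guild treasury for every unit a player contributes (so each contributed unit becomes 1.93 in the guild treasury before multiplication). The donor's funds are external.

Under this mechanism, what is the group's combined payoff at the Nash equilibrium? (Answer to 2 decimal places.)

With the mechanism, a contributed unit returns 5.1 × 1.93 / 8 = 1.2304 per unit of net cost to the contributor — now above 1 — so contributing fully is weakly dominant for every player.
At the Nash equilibrium everyone contributes 47. Group total payoff = 5.1 × 1.93 × 376 = 3700.97.

3700.97 gold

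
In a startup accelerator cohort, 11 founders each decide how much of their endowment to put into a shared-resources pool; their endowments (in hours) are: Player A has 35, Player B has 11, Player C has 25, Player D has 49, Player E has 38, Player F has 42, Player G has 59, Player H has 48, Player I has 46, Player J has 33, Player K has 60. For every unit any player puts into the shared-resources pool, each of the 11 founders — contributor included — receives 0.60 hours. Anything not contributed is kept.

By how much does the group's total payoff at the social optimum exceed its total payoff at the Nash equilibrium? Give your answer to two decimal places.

The private return per contributed unit is 0.60 < 1 for everyone, so the Nash equilibrium is zero contribution and the group total is Σ E_j = 35 + 11 + 25 + 49 + 38 + 42 + 59 + 48 + 46 + 33 + 60 = 446.
Each contributed unit returns 6.600 to the group, so the social optimum is full contribution by everyone: group total = 6.600 × 446 = 2943.60.
Efficiency loss = (6.600 − 1) × 446 = 2497.60.

2497.60 hours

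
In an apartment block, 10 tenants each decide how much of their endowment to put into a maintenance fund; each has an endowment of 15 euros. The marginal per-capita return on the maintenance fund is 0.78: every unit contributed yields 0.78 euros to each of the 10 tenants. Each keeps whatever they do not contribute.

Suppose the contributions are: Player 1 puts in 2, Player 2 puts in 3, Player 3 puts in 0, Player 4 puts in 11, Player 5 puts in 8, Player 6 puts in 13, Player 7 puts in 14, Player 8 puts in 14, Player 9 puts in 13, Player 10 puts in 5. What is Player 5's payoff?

71.74 euros

Total contributed: 2 + 3 + 0 + 11 + 8 + 13 + 14 + 14 + 13 + 5 = 83.
Each receives 0.78 × 83 = 64.74 from the maintenance fund.
Player 5 keeps 15 − 8 = 7, so Player 5's payoff is 7 + 64.74 = 71.74.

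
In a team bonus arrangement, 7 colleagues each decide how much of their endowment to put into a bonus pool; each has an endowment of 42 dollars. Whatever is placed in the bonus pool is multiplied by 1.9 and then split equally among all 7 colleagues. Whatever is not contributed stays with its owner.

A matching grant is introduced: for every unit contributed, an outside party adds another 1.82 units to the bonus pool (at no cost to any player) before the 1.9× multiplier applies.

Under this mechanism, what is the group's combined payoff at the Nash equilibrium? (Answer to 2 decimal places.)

Even with the mechanism, each unit contributed returns only 1.9 × 2.82 / 7 = 0.7654 per unit of net cost, so contributing nothing is still dominant.
At the Nash equilibrium no one contributes; group total payoff = 7 × 42 = 294.

294.00 dollars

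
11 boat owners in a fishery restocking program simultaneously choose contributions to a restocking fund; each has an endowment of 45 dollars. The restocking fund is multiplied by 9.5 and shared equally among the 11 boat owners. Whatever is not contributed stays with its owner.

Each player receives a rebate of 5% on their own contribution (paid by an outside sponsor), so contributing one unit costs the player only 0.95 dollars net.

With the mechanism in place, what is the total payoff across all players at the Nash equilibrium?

495.00 dollars

With the mechanism, a contributed unit returns (9.5/11) / 0.95 = 0.9091 per unit of net cost — still below 1 — so contributing 0 remains dominant for every player.
At the Nash equilibrium no one contributes; group total payoff = 11 × 45 = 495.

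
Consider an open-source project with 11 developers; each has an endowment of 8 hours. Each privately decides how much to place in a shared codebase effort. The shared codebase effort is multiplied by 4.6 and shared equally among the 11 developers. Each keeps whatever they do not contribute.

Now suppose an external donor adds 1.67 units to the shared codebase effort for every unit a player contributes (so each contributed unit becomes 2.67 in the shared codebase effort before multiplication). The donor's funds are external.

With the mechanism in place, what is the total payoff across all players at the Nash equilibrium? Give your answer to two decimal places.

The effective private return per unit is now 4.6 × 2.67 / 11 = 1.1165 > 1, so every player's dominant strategy flips to full contribution.
At the Nash equilibrium everyone contributes 8. Group total payoff = 4.6 × 2.67 × 88 = 1080.82.

1080.82 hours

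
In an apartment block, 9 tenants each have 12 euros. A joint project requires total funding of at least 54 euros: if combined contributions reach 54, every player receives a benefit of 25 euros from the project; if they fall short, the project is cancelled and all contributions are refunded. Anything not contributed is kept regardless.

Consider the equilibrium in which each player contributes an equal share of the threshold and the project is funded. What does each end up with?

Equal share of the threshold: 54/9 = 6.
At this profile no one gains by cutting their contribution: any cut drops the total below 54, the project is cancelled, contributions are refunded, and the deviator ends with 12, which is less than 12 − 6 + 25 = 31. Contributing more than 6 just wastes the excess. So contributing exactly 6 is a best response.
Each player's payoff: 12 − 6 + 25 = 31.

31 euros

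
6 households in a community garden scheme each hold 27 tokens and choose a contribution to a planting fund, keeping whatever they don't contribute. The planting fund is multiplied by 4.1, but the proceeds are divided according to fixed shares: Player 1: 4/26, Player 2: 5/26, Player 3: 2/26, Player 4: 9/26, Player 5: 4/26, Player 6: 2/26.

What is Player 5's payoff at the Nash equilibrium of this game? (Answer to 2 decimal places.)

44.03 tokens

A player with share s gets back 4.1·s per unit contributed, so full contribution is dominant for anyone with s > 1/4.1 = 0.2439 and zero contribution is dominant for anyone below.
Player 4 alone (share 9/26) is above the threshold, contributing 27; the remaining 5 contribute 0. Total contributed: 27.
Player 5 keeps 27 and receives 4.1 × 27 × 4/26 = 17.03 from the planting fund, for a payoff of 44.03.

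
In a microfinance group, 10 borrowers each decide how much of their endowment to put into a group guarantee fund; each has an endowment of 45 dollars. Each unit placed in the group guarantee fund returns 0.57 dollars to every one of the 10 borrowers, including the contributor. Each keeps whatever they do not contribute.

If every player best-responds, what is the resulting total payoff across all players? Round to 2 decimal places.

The private return per contributed unit is 0.57 < 1, so contributing 0 is dominant for every player. At the Nash equilibrium everyone keeps their 45, and the group total is 10 × 45 = 450.

450.00 dollars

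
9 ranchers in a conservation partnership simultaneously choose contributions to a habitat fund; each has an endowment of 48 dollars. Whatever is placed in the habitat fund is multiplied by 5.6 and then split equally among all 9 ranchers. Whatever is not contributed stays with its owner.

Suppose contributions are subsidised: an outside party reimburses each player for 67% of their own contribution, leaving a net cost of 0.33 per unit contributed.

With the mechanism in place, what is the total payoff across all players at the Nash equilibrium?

With the mechanism, a contributed unit returns (5.6/9) / 0.33 = 1.8855 per unit of net cost to the contributor — now above 1 — so contributing fully is weakly dominant for every player.
At the Nash equilibrium everyone contributes 48. Group total payoff = 9 × (48 × 0.67 + 5.6 × 48) = 2708.64.

2708.64 dollars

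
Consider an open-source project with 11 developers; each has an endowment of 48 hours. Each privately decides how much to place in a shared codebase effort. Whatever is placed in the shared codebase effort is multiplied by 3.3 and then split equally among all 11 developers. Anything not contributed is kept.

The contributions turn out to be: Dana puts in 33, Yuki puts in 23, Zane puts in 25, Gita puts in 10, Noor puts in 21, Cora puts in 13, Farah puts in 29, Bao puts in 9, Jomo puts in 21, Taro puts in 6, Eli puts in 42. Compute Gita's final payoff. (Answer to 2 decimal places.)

107.60 hours

Total contributed: 33 + 23 + 25 + 10 + 21 + 13 + 29 + 9 + 21 + 6 + 42 = 232.
Each receives 3.3 × 232 / 11 = 69.60 from the shared codebase effort.
Gita keeps 48 − 10 = 38, so Gita's payoff is 38 + 69.60 = 107.60.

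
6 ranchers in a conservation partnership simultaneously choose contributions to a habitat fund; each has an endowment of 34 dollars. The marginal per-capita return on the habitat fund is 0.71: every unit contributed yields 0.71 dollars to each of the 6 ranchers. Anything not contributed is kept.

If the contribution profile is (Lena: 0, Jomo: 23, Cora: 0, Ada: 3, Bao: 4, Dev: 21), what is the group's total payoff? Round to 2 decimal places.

370.26 dollars

Total contributed: 0 + 23 + 0 + 3 + 4 + 21 = 51; total kept: 6 × 34 − 51 = 153.
The habitat fund pays out 0.71 × 6 × 51 = 217.26 in aggregate.
Group total = 153 + 217.26 = 370.26.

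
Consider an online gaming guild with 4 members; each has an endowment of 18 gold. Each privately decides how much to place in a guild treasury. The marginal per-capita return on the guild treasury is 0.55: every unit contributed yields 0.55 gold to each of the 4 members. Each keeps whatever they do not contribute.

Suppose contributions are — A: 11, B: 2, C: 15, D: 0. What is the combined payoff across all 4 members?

Total contributed: 11 + 2 + 15 + 0 = 28; total kept: 4 × 18 − 28 = 44.
The guild treasury pays out 0.55 × 4 × 28 = 61.60 in aggregate.
Group total = 44 + 61.60 = 105.60.

105.60 gold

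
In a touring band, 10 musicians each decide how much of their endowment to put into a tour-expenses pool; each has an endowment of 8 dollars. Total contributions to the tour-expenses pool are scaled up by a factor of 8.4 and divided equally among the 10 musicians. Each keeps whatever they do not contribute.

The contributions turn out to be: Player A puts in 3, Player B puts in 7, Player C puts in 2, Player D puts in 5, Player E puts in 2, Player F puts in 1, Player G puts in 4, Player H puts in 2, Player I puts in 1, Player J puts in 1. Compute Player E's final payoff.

Total contributed: 3 + 7 + 2 + 5 + 2 + 1 + 4 + 2 + 1 + 1 = 28.
Each receives 8.4 × 28 / 10 = 23.52 from the tour-expenses pool.
Player E keeps 8 − 2 = 6, so Player E's payoff is 6 + 23.52 = 29.52.

29.52 dollars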